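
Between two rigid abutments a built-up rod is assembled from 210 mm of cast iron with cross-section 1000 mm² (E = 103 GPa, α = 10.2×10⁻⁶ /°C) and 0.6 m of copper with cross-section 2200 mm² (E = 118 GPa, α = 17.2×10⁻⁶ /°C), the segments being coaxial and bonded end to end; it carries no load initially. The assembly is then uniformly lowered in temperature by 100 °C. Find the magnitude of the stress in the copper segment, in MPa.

With the walls removed the bar would change length by δ_free = Σ αᵢΔT Lᵢ = 10.2×10⁻⁶×100×210 + 17.2×10⁻⁶×100×600 = 1.246 mm.
The walls prevent any net length change, so an axial force P (same in every segment) develops. Compatibility: P · Σ Lᵢ/(AᵢEᵢ) = δ_free.
The series flexibility is Σ Lᵢ/(AᵢEᵢ) = 210/(1000×103×10³) + 600/(2200×118×10³) = 4.35×10⁻⁶ mm/N.
So P = 1.246 / 4.35×10⁻⁶ = 286.5 kN, tensile.
σ_{copper} = P / A = 286500 / 2200 = 130.2 MPa.

σ ≈ 130 MPa (tensile)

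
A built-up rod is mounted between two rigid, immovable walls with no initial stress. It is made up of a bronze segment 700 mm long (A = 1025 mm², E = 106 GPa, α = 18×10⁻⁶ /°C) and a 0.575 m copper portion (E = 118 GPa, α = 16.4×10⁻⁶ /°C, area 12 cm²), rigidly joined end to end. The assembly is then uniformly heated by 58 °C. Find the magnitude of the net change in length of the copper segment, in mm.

|ΔL| ≈ 0.053 mm

Free thermal expansion of the whole bar: Σ αᵢΔT Lᵢ = 18×10⁻⁶×58×700 + 16.4×10⁻⁶×58×575 = 1.278 mm.
The walls prevent any net length change, so an axial force P (same in every segment) develops. Compatibility: P · Σ Lᵢ/(AᵢEᵢ) = δ_free.
The series flexibility is Σ Lᵢ/(AᵢEᵢ) = 700/(1025×106×10³) + 575/(1200×118×10³) = 1.05×10⁻⁵ mm/N.
P = 1.278 / 1.05×10⁻⁵ = 121600 N = 121.6 kN, compressive.
For the copper segment, free thermal change = 16.4×10⁻⁶×58×575 = 0.5469 mm and elastic change from P = 121600×575/(1200×118×10³) = 0.494 mm; these oppose, so the net change is 0.053 mm (segment lengthens).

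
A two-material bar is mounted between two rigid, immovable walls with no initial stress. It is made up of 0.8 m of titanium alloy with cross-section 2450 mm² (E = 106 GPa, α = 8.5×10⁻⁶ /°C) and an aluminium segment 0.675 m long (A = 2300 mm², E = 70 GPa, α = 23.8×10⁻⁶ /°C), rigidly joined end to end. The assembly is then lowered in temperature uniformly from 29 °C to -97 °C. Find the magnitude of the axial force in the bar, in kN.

With the walls removed the bar would change length by δ_free = Σ αᵢΔT Lᵢ = 8.5×10⁻⁶×126×800 + 23.8×10⁻⁶×126×675 = 2.881 mm.
The rigid supports impose zero overall length change; the single axial force P common to all segments must satisfy P Σ Lᵢ/(AᵢEᵢ) = δ_free.
The series flexibility is Σ Lᵢ/(AᵢEᵢ) = 800/(2450×106×10³) + 675/(2300×70×10³) = 7.273×10⁻⁶ mm/N.
Hence P = δ_free / Σ(L/AE) = 2.881/7.273×10⁻⁶ = 396.1 kN (tensile).

P ≈ 396 kN (tensile)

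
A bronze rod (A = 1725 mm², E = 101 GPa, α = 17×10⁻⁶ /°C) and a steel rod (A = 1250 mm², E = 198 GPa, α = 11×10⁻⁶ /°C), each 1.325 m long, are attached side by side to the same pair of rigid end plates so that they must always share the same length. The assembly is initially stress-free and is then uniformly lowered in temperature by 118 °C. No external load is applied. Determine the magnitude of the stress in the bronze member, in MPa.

The bronze has the larger α, so on cooling it would change length more than the steel if both were free. The rigid plates force a common final length, so the bronze is put into tension and the steel into compression, with equal and opposite forces P (no external load).
Setting the final lengths equal and cancelling L: (α₁ − α₂)ΔT = P/(A₁E₁) + P/(A₂E₂).
|α₁ − α₂|·ΔT = 6×10⁻⁶ × 118 = 0.000708.
1/(A₁E₁) + 1/(A₂E₂) = 1/(1725×101×10³) + 1/(1250×198×10³) = 9.78×10⁻⁹ N⁻¹.
P = 0.000708 / 9.78×10⁻⁹ = 72390 N = 72.39 kN.
σ_{bronze} = P/A₁ = 72390/1725 = 41.97 MPa, tensile.

σ ≈ 42 MPa (tensile)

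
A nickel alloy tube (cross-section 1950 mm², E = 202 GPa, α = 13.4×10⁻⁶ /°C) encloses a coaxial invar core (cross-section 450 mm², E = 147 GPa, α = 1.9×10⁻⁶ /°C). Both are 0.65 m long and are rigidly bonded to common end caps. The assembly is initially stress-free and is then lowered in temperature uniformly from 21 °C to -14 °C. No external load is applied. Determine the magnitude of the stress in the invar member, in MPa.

σ ≈ 50.7 MPa (compressive)

The nickel alloy has the larger α, so on cooling it would change length more than the invar if both were free. The rigid plates force a common final length, so the nickel alloy is put into tension and the invar into compression, with equal and opposite forces P (no external load).
Setting the final lengths equal and cancelling L: (α₁ − α₂)ΔT = P/(A₁E₁) + P/(A₂E₂).
|α₁ − α₂|·ΔT = 11.5×10⁻⁶ × 35 = 0.0004025.
1/(A₁E₁) + 1/(A₂E₂) = 1/(1950×202×10³) + 1/(450×147×10³) = 1.766×10⁻⁸ N⁻¹.
So P = 0.0004025 / 1.766×10⁻⁸ = 22.8 kN.
σ_{invar} = P/A₂ = 22800/450 = 50.66 MPa, compressive.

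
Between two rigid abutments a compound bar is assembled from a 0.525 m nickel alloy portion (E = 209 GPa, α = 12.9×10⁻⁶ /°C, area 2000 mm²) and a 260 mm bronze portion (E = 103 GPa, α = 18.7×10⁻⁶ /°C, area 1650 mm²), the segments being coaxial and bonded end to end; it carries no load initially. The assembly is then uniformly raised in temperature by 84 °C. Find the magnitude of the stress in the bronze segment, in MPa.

With the walls removed the bar would change length by δ_free = Σ αᵢΔT Lᵢ = 12.9×10⁻⁶×84×525 + 18.7×10⁻⁶×84×260 = 0.9773 mm.
The walls prevent any net length change, so an axial force P (same in every segment) develops. Compatibility: P · Σ Lᵢ/(AᵢEᵢ) = δ_free.
The series flexibility is Σ Lᵢ/(AᵢEᵢ) = 525/(2000×209×10³) + 260/(1650×103×10³) = 2.786×10⁻⁶ mm/N.
So P = 0.9773 / 2.786×10⁻⁶ = 350.8 kN, compressive.
σ_{bronze} = P / A = 350800 / 1650 = 212.6 MPa.

σ ≈ 213 MPa (compressive)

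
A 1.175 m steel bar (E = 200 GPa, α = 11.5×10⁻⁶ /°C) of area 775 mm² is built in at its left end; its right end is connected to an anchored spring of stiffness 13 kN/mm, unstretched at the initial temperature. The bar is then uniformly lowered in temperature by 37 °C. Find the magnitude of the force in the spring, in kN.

The unrestrained thermal change is αΔT L = 11.5×10⁻⁶ × 37 × 1175 = 0.5 mm.
With a force P in the spring, the elastic change of the bar is PL/(AE) and that of the spring is P/k; compatibility requires their sum to equal δ_free.
P [ L/(AE) + 1/k ] = δ_free → P [ 1175/(775×200×10³) + 1/(13×10³) ] = 0.5.
P = 0.5 / 8.45×10⁻⁵ = 5916 N.

P ≈ 5.92 kN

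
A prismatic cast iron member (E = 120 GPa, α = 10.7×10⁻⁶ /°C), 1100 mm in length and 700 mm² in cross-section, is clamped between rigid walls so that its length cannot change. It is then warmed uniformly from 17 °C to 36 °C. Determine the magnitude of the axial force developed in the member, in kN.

The ends cannot move, so σ = EαΔT = 120×10³ × 10.7×10⁻⁶ × 19 = 24.4 MPa.
Axial force P = σA = 24.4 × 700 = 17080 N = 17.08 kN, compressive.

P ≈ 17.1 kN (compressive)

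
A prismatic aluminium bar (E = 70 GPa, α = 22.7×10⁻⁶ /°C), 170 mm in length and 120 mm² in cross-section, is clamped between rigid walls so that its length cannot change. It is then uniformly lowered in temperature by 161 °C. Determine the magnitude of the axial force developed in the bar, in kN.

The ends cannot move, so σ = EαΔT = 70×10³ × 22.7×10⁻⁶ × 161 = 255.8 MPa.
P = AEαΔT = 120 × 70×10³ × 22.7×10⁻⁶ × 161 = 30.7 kN (tensile).

P ≈ 30.7 kN (tensile)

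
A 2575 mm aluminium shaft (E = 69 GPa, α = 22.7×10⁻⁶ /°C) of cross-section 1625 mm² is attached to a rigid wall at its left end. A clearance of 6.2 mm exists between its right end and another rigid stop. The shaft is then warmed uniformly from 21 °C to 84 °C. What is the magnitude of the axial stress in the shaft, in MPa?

σ ≈ 0 MPa

Free thermal elongation = αΔT L = 22.7×10⁻⁶ × 63 × 2575 = 3.683 mm.
This is smaller than the 6.2 mm clearance, so the shaft expands freely without reaching the stop — the stress is zero.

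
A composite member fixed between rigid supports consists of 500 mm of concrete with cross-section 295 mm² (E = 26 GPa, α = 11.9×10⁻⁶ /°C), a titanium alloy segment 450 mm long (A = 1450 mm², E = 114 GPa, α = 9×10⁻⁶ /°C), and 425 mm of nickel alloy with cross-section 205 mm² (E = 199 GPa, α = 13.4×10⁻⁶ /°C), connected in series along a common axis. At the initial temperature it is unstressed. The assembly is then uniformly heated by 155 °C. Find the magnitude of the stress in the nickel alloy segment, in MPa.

σ ≈ 152 MPa (compressive)

Free thermal expansion of the whole bar: Σ αᵢΔT Lᵢ = 11.9×10⁻⁶×155×500 + 9×10⁻⁶×155×450 + 13.4×10⁻⁶×155×425 = 2.433 mm.
The rigid supports impose zero overall length change; the single axial force P common to all segments must satisfy P Σ Lᵢ/(AᵢEᵢ) = δ_free.
The series flexibility is Σ Lᵢ/(AᵢEᵢ) = 500/(295×26×10³) + 450/(1450×114×10³) + 425/(205×199×10³) = 7.833×10⁻⁵ mm/N.
Hence P = δ_free / Σ(L/AE) = 2.433/7.833×10⁻⁵ = 31.06 kN (compressive).
σ_{nickel alloy} = P / A = 31060 / 205 = 151.5 MPa.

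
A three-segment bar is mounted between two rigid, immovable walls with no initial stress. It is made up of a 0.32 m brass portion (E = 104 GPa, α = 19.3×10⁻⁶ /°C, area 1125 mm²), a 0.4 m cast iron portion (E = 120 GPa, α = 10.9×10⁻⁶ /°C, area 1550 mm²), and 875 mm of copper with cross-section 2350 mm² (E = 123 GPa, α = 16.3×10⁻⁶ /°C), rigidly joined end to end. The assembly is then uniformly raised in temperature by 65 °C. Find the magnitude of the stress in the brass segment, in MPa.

σ ≈ 181 MPa (compressive)

Free thermal expansion of the whole bar: Σ αᵢΔT Lᵢ = 19.3×10⁻⁶×65×320 + 10.9×10⁻⁶×65×400 + 16.3×10⁻⁶×65×875 = 1.612 mm.
The rigid supports impose zero overall length change; the single axial force P common to all segments must satisfy P Σ Lᵢ/(AᵢEᵢ) = δ_free.
The series flexibility is Σ Lᵢ/(AᵢEᵢ) = 320/(1125×104×10³) + 400/(1550×120×10³) + 875/(2350×123×10³) = 7.913×10⁻⁶ mm/N.
So P = 1.612 / 7.913×10⁻⁶ = 203.7 kN, compressive.
σ_{brass} = P / A = 203700 / 1125 = 181.1 MPa.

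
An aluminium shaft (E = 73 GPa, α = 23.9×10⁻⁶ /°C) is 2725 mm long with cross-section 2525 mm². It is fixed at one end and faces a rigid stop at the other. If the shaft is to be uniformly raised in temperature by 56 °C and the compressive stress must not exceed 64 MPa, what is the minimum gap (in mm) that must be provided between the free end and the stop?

g ≈ 1.26 mm

With no wall the shaft would lengthen by αΔT L = 23.9×10⁻⁶ × 56 × 2725 = 3.647 mm.
At the allowable stress the elastic shortening the wall may impose is σL/E = 64 × 2725 / (73×10³) = 2.389 mm.
The gap must absorb the remainder: g_min = 3.647 − 2.389 = 1.258 mm.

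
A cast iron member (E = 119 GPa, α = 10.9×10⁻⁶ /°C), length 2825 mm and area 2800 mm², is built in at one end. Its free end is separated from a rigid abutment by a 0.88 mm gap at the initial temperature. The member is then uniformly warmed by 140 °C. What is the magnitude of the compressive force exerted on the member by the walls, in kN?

P ≈ 405 kN

If the wall were absent the member would grow by αΔT L = 10.9×10⁻⁶ × 140 × 2825 = 4.311 mm.
This exceeds the 0.88 mm gap, so the wall pushes back. The portion of expansion that must be recovered elastically is δ_free − gap = 4.311 − 0.88 = 3.431 mm.
That suppressed elongation corresponds to σ = E·Δ/L = 119×10³ × 3.431/2825 = 144.5 MPa.
Force on the wall = σA = 144.5 × 2800 mm² = 404.7 kN.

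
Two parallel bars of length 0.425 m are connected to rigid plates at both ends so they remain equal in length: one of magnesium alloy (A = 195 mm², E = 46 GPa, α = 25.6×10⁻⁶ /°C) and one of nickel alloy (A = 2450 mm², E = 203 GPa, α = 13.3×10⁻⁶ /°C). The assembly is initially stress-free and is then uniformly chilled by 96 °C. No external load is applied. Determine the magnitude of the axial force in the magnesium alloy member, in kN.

The magnesium alloy has the larger α, so on cooling it would change length more than the nickel alloy if both were free. The rigid plates force a common final length, so the magnesium alloy is put into tension and the nickel alloy into compression, with equal and opposite forces P (no external load).
Compatibility of the two members (thermal + elastic change equal): (α₁ − α₂)ΔT = P·[1/(A₁E₁) + 1/(A₂E₂)].
|α₁ − α₂|·ΔT = 12.3×10⁻⁶ × 96 = 0.001181.
1/(A₁E₁) + 1/(A₂E₂) = 1/(195×46×10³) + 1/(2450×203×10³) = 1.135×10⁻⁷ N⁻¹.
So P = 0.001181 / 1.135×10⁻⁷ = 10.4 kN.

P ≈ 10.4 kN (tensile in the magnesium alloy)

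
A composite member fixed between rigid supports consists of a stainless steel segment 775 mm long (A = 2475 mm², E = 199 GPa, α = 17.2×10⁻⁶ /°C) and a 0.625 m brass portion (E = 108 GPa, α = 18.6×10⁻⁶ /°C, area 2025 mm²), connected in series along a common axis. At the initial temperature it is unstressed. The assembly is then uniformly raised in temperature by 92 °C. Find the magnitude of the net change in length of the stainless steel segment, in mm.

With the walls removed the bar would change length by δ_free = Σ αᵢΔT Lᵢ = 17.2×10⁻⁶×92×775 + 18.6×10⁻⁶×92×625 = 2.296 mm.
The walls prevent any net length change, so an axial force P (same in every segment) develops. Compatibility: P · Σ Lᵢ/(AᵢEᵢ) = δ_free.
The series flexibility is Σ Lᵢ/(AᵢEᵢ) = 775/(2475×199×10³) + 625/(2025×108×10³) = 4.431×10⁻⁶ mm/N.
So P = 2.296 / 4.431×10⁻⁶ = 518.1 kN, compressive.
For the stainless steel segment, free thermal change = 17.2×10⁻⁶×92×775 = 1.226 mm and elastic change from P = 518100×775/(2475×199×10³) = 0.8152 mm; these oppose, so the net change is 0.411 mm (segment lengthens).

|ΔL| ≈ 0.411 mm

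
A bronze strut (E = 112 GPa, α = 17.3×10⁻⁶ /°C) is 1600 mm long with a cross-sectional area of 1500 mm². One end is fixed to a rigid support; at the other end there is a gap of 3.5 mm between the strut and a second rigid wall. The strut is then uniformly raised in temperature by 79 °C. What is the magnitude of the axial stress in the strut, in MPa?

σ ≈ 0 MPa

If the wall were absent the strut would grow by αΔT L = 17.3×10⁻⁶ × 79 × 1600 = 2.187 mm.
Since δ_free = 2.19 mm is less than the 3.5 mm gap, the strut never touches the wall. No axial force develops.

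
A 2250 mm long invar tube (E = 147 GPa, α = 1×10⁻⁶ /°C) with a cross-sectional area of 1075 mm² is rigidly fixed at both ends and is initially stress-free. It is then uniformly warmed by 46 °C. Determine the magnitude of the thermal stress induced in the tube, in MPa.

With length fixed, the mechanical strain must cancel the thermal strain αΔT = 1×10⁻⁶ × 46 = 46×10⁻⁶.
Hence σ = E·αΔT = 147×10³ × 46×10⁻⁶ = 6.762 MPa, compressive.

σ ≈ 6.76 MPa (compressive)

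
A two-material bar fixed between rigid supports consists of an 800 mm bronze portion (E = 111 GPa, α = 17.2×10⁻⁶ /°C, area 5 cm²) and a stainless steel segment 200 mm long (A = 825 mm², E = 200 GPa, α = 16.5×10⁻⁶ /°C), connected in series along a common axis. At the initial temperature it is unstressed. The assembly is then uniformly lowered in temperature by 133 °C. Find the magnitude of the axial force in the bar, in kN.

Free thermal contraction of the whole bar: Σ αᵢΔT Lᵢ = 17.2×10⁻⁶×133×800 + 16.5×10⁻⁶×133×200 = 2.269 mm.
The rigid supports impose zero overall length change; the single axial force P common to all segments must satisfy P Σ Lᵢ/(AᵢEᵢ) = δ_free.
The series flexibility is Σ Lᵢ/(AᵢEᵢ) = 800/(500×111×10³) + 200/(825×200×10³) = 1.563×10⁻⁵ mm/N.
So P = 2.269 / 1.563×10⁻⁵ = 145.2 kN, tensile.

P ≈ 145 kN (tensile)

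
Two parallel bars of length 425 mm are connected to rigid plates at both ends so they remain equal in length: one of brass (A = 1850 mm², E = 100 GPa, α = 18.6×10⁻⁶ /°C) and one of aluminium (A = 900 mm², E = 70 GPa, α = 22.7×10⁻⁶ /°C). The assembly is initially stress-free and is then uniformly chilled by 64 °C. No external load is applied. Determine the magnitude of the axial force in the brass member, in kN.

P ≈ 12.3 kN (compressive in the brass)

The aluminium has the larger α, so on cooling it would change length more than the brass if both were free. The rigid plates force a common final length, so the aluminium is put into tension and the brass into compression, with equal and opposite forces P (no external load).
Equating the net (thermal + elastic) strains gives |α₁ − α₂|·ΔT = P·[1/(A₁E₁) + 1/(A₂E₂)].
|α₁ − α₂|·ΔT = 4.1×10⁻⁶ × 64 = 0.0002624.
1/(A₁E₁) + 1/(A₂E₂) = 1/(1850×100×10³) + 1/(900×70×10³) = 2.128×10⁻⁸ N⁻¹.
P = 0.0002624 / 2.128×10⁻⁸ = 12330 N = 12.33 kN.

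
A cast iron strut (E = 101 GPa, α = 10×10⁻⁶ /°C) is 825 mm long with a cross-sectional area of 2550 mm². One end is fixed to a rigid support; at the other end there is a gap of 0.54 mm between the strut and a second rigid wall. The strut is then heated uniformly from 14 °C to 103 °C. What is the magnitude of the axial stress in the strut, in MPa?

Unrestrained expansion: δ_free = αΔT L = 10×10⁻⁶ × 89 × 825 = 0.7342 mm.
This exceeds the 0.54 mm gap, so the wall pushes back. The portion of expansion that must be recovered elastically is δ_free − gap = 0.7342 − 0.54 = 0.1942 mm.
Compatibility: PL/(AE) = 0.1942 mm, so σ = P/A = E × (0.1942/825) = 23.78 MPa.

σ ≈ 23.8 MPa (compressive)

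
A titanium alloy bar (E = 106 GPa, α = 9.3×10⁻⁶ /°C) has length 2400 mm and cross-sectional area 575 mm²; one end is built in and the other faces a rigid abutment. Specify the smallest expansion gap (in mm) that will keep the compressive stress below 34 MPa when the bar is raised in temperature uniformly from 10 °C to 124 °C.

g ≈ 1.77 mm

Free expansion if unrestrained: δ_free = αΔT L = 9.3×10⁻⁶ × 114 × 2400 = 2.544 mm.
At the allowable stress the elastic shortening the wall may impose is σL/E = 34 × 2400 / (106×10³) = 0.7698 mm.
The gap must absorb the remainder: g_min = 2.544 − 0.7698 = 1.775 mm.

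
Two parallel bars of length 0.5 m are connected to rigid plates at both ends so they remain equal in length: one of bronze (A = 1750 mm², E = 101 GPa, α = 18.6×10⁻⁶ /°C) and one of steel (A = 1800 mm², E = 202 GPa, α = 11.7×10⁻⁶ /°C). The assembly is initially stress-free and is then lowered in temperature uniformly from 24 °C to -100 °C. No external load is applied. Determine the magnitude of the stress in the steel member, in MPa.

Both members must finish at the same length. With the larger α, the bronze tends to over-contract; the plates restrain it, putting the bronze in tension and the steel in compression. With no external load the two internal forces are equal and opposite, magnitude P.
Setting the final lengths equal and cancelling L: (α₁ − α₂)ΔT = P/(A₁E₁) + P/(A₂E₂).
|α₁ − α₂|·ΔT = 6.9×10⁻⁶ × 124 = 0.0008556.
1/(A₁E₁) + 1/(A₂E₂) = 1/(1750×101×10³) + 1/(1800×202×10³) = 8.408×10⁻⁹ N⁻¹.
P = 0.0008556 / 8.408×10⁻⁹ = 101800 N = 101.8 kN.
σ_{steel} = P/A₂ = 101800/1800 = 56.53 MPa, compressive.

σ ≈ 56.5 MPa (compressive)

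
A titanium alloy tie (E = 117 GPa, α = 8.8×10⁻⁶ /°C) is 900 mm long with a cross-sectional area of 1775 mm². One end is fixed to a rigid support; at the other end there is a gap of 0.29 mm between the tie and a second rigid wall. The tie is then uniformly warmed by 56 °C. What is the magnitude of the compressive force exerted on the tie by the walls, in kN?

If the wall were absent the tie would grow by αΔT L = 8.8×10⁻⁶ × 56 × 900 = 0.4435 mm.
This exceeds the 0.29 mm gap, so the wall pushes back. The portion of expansion that must be recovered elastically is δ_free − gap = 0.4435 − 0.29 = 0.1535 mm.
Compatibility: PL/(AE) = 0.1535 mm, so σ = P/A = E × (0.1535/900) = 19.96 MPa.
P = σA = 19.96 × 1775 = 35.42 kN.

P ≈ 35.4 kN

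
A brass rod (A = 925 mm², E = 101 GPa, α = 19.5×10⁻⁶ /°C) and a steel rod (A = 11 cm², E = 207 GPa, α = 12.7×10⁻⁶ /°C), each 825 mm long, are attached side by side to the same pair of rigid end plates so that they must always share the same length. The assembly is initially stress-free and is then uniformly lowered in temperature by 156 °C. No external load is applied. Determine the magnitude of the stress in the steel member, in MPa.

The brass has the larger α, so on cooling it would change length more than the steel if both were free. The rigid plates force a common final length, so the brass is put into tension and the steel into compression, with equal and opposite forces P (no external load).
Equating the net (thermal + elastic) strains gives |α₁ − α₂|·ΔT = P·[1/(A₁E₁) + 1/(A₂E₂)].
|α₁ − α₂|·ΔT = 6.8×10⁻⁶ × 156 = 0.001061.
1/(A₁E₁) + 1/(A₂E₂) = 1/(925×101×10³) + 1/(1100×207×10³) = 1.51×10⁻⁸ N⁻¹.
P = 0.001061 / 1.51×10⁻⁸ = 70270 N = 70.27 kN.
σ_{steel} = P/A₂ = 70270/1100 = 63.88 MPa, compressive.

σ ≈ 63.9 MPa (compressive)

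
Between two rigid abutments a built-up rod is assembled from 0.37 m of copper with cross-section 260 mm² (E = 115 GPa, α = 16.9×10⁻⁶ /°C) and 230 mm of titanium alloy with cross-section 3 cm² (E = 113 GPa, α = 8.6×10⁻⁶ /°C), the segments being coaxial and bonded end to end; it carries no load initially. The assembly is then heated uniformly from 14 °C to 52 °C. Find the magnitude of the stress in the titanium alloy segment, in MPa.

σ ≈ 54.4 MPa (compressive)

Free thermal expansion of the whole bar: Σ αᵢΔT Lᵢ = 16.9×10⁻⁶×38×370 + 8.6×10⁻⁶×38×230 = 0.3128 mm.
The walls prevent any net length change, so an axial force P (same in every segment) develops. Compatibility: P · Σ Lᵢ/(AᵢEᵢ) = δ_free.
The series flexibility is Σ Lᵢ/(AᵢEᵢ) = 370/(260×115×10³) + 230/(300×113×10³) = 1.916×10⁻⁵ mm/N.
P = 0.3128 / 1.916×10⁻⁵ = 16330 N = 16.33 kN, compressive.
σ_{titanium alloy} = P / A = 16330 / 300 = 54.42 MPa.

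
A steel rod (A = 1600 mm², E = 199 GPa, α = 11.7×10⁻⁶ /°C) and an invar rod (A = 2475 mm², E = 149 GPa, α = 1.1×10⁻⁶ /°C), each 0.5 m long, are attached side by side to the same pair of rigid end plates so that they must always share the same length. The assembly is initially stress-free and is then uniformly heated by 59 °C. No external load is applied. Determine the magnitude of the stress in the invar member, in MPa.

σ ≈ 43.2 MPa (tensile)

Both members must finish at the same length. With the larger α, the steel tends to over-expand; the plates restrain it, putting the steel in compression and the invar in tension. With no external load the two internal forces are equal and opposite, magnitude P.
Setting the final lengths equal and cancelling L: (α₁ − α₂)ΔT = P/(A₁E₁) + P/(A₂E₂).
|α₁ − α₂|·ΔT = 10.6×10⁻⁶ × 59 = 0.0006254.
1/(A₁E₁) + 1/(A₂E₂) = 1/(1600×199×10³) + 1/(2475×149×10³) = 5.852×10⁻⁹ N⁻¹.
P = 0.0006254 / 5.852×10⁻⁹ = 106900 N = 106.9 kN.
σ_{invar} = P/A₂ = 106900/2475 = 43.18 MPa, tensile.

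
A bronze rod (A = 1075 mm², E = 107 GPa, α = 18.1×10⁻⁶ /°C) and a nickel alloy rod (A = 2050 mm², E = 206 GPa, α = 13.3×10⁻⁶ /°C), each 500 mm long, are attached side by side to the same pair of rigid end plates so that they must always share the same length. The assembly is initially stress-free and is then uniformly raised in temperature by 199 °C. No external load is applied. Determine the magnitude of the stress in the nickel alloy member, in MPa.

σ ≈ 42.1 MPa (tensile)

Both members must finish at the same length. With the larger α, the bronze tends to over-expand; the plates restrain it, putting the bronze in compression and the nickel alloy in tension. With no external load the two internal forces are equal and opposite, magnitude P.
Setting the final lengths equal and cancelling L: (α₁ − α₂)ΔT = P/(A₁E₁) + P/(A₂E₂).
|α₁ − α₂|·ΔT = 4.8×10⁻⁶ × 199 = 0.0009552.
1/(A₁E₁) + 1/(A₂E₂) = 1/(1075×107×10³) + 1/(2050×206×10³) = 1.106×10⁻⁸ N⁻¹.
P = 0.0009552 / 1.106×10⁻⁸ = 86350 N = 86.35 kN.
σ_{nickel alloy} = P/A₂ = 86350/2050 = 42.12 MPa, tensile.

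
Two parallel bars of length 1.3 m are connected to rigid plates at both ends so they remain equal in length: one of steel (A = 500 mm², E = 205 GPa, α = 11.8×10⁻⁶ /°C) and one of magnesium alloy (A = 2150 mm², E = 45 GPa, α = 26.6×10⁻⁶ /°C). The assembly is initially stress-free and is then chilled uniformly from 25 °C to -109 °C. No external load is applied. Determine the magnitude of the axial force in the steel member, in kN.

P ≈ 98.7 kN (compressive in the steel)

The magnesium alloy has the larger α, so on cooling it would change length more than the steel if both were free. The rigid plates force a common final length, so the magnesium alloy is put into tension and the steel into compression, with equal and opposite forces P (no external load).
Equating the net (thermal + elastic) strains gives |α₁ − α₂|·ΔT = P·[1/(A₁E₁) + 1/(A₂E₂)].
|α₁ − α₂|·ΔT = 14.8×10⁻⁶ × 134 = 0.001983.
1/(A₁E₁) + 1/(A₂E₂) = 1/(500×205×10³) + 1/(2150×45×10³) = 2.009×10⁻⁸ N⁻¹.
So P = 0.001983 / 2.009×10⁻⁸ = 98.71 kN.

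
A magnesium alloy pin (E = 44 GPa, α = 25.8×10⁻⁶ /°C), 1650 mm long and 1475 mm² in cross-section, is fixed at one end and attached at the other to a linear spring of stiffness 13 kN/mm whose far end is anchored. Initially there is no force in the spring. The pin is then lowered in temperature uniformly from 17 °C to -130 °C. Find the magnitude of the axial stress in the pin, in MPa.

σ ≈ 41.5 MPa (tensile)

If the spring were absent the pin would shorten by αΔT L = 25.8×10⁻⁶ × 147 × 1650 = 6.258 mm.
With a force P in the spring, the elastic change of the pin is PL/(AE) and that of the spring is P/k; compatibility requires their sum to equal δ_free.
So P = δ_free / [L/(AE) + 1/k] = 6.258 / [ 1650/(1475×44×10³) + 1/(13×10³) ].
P = 6.258 / 0.0001023 = 61140 N.
σ = P/A = 61140/1475 = 41.45 MPa.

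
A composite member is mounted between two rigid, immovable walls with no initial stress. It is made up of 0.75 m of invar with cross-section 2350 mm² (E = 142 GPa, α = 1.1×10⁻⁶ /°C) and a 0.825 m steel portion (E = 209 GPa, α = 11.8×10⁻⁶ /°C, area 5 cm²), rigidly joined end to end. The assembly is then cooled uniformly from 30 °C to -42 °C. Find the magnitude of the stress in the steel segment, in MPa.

If the supports were absent, the total length change would be Σ αᵢΔT Lᵢ = 1.1×10⁻⁶×72×750 + 11.8×10⁻⁶×72×825 = 0.7603 mm.
The rigid supports impose zero overall length change; the single axial force P common to all segments must satisfy P Σ Lᵢ/(AᵢEᵢ) = δ_free.
The series flexibility is Σ Lᵢ/(AᵢEᵢ) = 750/(2350×142×10³) + 825/(500×209×10³) = 1.014×10⁻⁵ mm/N.
P = 0.7603 / 1.014×10⁻⁵ = 74970 N = 74.97 kN, tensile.
σ_{steel} = P / A = 74970 / 500 = 149.9 MPa.

σ ≈ 150 MPa (tensile)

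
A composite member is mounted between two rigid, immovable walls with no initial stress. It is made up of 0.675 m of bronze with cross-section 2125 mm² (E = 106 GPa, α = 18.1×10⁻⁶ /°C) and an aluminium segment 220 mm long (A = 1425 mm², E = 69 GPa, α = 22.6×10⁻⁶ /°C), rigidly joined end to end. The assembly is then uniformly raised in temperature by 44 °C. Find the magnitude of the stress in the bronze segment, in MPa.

If the supports were absent, the total length change would be Σ αᵢΔT Lᵢ = 18.1×10⁻⁶×44×675 + 22.6×10⁻⁶×44×220 = 0.7563 mm.
Since the ends are fixed, an axial force P builds up, equal in every segment, with P · Σ Lᵢ/(AᵢEᵢ) = δ_free.
The series flexibility is Σ Lᵢ/(AᵢEᵢ) = 675/(2125×106×10³) + 220/(1425×69×10³) = 5.234×10⁻⁶ mm/N.
So P = 0.7563 / 5.234×10⁻⁶ = 144.5 kN, compressive.
σ_{bronze} = P / A = 144500 / 2125 = 68 MPa.

σ ≈ 68 MPa (compressive)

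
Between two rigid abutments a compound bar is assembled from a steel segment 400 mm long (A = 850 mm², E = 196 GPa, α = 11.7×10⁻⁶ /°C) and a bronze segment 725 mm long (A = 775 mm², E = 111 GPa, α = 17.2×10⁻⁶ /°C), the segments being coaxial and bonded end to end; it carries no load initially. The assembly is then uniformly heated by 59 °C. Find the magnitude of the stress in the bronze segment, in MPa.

σ ≈ 121 MPa (compressive)

If the supports were absent, the total length change would be Σ αᵢΔT Lᵢ = 11.7×10⁻⁶×59×400 + 17.2×10⁻⁶×59×725 = 1.012 mm.
Since the ends are fixed, an axial force P builds up, equal in every segment, with P · Σ Lᵢ/(AᵢEᵢ) = δ_free.
The series flexibility is Σ Lᵢ/(AᵢEᵢ) = 400/(850×196×10³) + 725/(775×111×10³) = 1.083×10⁻⁵ mm/N.
Hence P = δ_free / Σ(L/AE) = 1.012/1.083×10⁻⁵ = 93.44 kN (compressive).
σ_{bronze} = P / A = 93440 / 775 = 120.6 MPa.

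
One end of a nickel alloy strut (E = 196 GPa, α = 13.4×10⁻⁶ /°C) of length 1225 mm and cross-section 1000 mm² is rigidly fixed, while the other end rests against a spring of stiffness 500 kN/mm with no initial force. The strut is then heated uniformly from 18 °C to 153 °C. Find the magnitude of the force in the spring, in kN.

P ≈ 269 kN

Free thermal expansion: δ_free = αΔT L = 13.4×10⁻⁶ × 135 × 1225 = 2.216 mm.
Let P be the compressive force at the spring. The strut shortens elastically by PL/(AE) and the spring compresses by P/k; together these equal δ_free.
P [ L/(AE) + 1/k ] = δ_free → P [ 1225/(1000×196×10³) + 1/(500×10³) ] = 2.216.
P = 2.216 / 8.25×10⁻⁶ = 268600 N.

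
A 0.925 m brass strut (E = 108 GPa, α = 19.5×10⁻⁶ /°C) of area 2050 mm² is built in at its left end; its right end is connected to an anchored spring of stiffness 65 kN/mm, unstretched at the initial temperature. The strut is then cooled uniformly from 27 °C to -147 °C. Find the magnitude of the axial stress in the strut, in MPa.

σ ≈ 78.3 MPa (tensile)

If the spring were absent the strut would shorten by αΔT L = 19.5×10⁻⁶ × 174 × 925 = 3.139 mm.
With a force P in the spring, the elastic change of the strut is PL/(AE) and that of the spring is P/k; compatibility requires their sum to equal δ_free.
P [ L/(AE) + 1/k ] = δ_free → P [ 925/(2050×108×10³) + 1/(65×10³) ] = 3.139.
P = 3.139 / 1.956×10⁻⁵ = 160400 N.
σ = P/A = 160400/2050 = 78.26 MPa.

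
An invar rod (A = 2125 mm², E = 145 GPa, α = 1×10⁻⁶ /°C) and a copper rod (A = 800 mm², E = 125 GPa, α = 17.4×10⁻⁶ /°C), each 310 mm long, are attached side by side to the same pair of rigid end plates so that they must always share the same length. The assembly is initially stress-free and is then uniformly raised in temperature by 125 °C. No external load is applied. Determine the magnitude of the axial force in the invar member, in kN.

Equilibrium of a rigid end plate with no external load gives equal and opposite internal forces ±P in the two members. Since α_{copper} > α_{invar}, heating drives the copper into compression and the invar into tension.
Compatibility of the two members (thermal + elastic change equal): (α₁ − α₂)ΔT = P·[1/(A₁E₁) + 1/(A₂E₂)].
|α₁ − α₂|·ΔT = 16.4×10⁻⁶ × 125 = 0.00205.
1/(A₁E₁) + 1/(A₂E₂) = 1/(2125×145×10³) + 1/(800×125×10³) = 1.325×10⁻⁸ N⁻¹.
So P = 0.00205 / 1.325×10⁻⁸ = 154.8 kN.

P ≈ 155 kN (tensile in the invar)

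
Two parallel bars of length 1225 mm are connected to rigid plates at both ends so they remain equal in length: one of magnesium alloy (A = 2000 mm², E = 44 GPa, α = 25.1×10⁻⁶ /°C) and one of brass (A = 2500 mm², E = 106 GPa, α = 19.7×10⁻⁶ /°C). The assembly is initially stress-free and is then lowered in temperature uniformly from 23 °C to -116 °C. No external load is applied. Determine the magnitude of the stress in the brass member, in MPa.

Equilibrium of a rigid end plate with no external load gives equal and opposite internal forces ±P in the two members. Since α_{magnesium alloy} > α_{brass}, cooling drives the magnesium alloy into tension and the brass into compression.
Setting the final lengths equal and cancelling L: (α₁ − α₂)ΔT = P/(A₁E₁) + P/(A₂E₂).
|α₁ − α₂|·ΔT = 5.4×10⁻⁶ × 139 = 0.0007506.
1/(A₁E₁) + 1/(A₂E₂) = 1/(2000×44×10³) + 1/(2500×106×10³) = 1.514×10⁻⁸ N⁻¹.
So P = 0.0007506 / 1.514×10⁻⁸ = 49.59 kN.
σ_{brass} = P/A₂ = 49590/2500 = 19.83 MPa, compressive.

σ ≈ 19.8 MPa (compressive)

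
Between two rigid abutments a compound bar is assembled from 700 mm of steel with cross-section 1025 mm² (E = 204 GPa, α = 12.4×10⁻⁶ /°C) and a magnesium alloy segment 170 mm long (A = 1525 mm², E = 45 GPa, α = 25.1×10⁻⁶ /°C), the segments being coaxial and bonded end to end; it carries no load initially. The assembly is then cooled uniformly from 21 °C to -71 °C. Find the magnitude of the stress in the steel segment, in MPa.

σ ≈ 200 MPa (tensile)

With the walls removed the bar would change length by δ_free = Σ αᵢΔT Lᵢ = 12.4×10⁻⁶×92×700 + 25.1×10⁻⁶×92×170 = 1.191 mm.
The walls prevent any net length change, so an axial force P (same in every segment) develops. Compatibility: P · Σ Lᵢ/(AᵢEᵢ) = δ_free.
Σ Lᵢ/(AᵢEᵢ) = 700/(1025×204×10³) + 170/(1525×45×10³) = 5.825×10⁻⁶ mm/N.
Hence P = δ_free / Σ(L/AE) = 1.191/5.825×10⁻⁶ = 204.5 kN (tensile).
σ_{steel} = P / A = 204500 / 1025 = 199.5 MPa.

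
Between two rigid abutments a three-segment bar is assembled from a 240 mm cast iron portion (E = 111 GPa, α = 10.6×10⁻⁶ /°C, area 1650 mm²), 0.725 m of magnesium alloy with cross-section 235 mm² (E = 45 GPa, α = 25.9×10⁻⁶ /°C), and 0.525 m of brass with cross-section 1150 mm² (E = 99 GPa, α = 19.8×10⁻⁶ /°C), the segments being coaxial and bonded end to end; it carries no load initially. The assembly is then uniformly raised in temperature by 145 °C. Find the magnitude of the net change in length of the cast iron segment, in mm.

|ΔL| ≈ 0.288 mm

If the supports were absent, the total length change would be Σ αᵢΔT Lᵢ = 10.6×10⁻⁶×145×240 + 25.9×10⁻⁶×145×725 + 19.8×10⁻⁶×145×525 = 4.599 mm.
Since the ends are fixed, an axial force P builds up, equal in every segment, with P · Σ Lᵢ/(AᵢEᵢ) = δ_free.
The series flexibility is Σ Lᵢ/(AᵢEᵢ) = 240/(1650×111×10³) + 725/(235×45×10³) + 525/(1150×99×10³) = 7.448×10⁻⁵ mm/N.
Hence P = δ_free / Σ(L/AE) = 4.599/7.448×10⁻⁵ = 61.75 kN (compressive).
For the cast iron segment, free thermal change = 10.6×10⁻⁶×145×240 = 0.3689 mm and elastic change from P = 61750×240/(1650×111×10³) = 0.08091 mm; these oppose, so the net change is 0.288 mm (segment lengthens).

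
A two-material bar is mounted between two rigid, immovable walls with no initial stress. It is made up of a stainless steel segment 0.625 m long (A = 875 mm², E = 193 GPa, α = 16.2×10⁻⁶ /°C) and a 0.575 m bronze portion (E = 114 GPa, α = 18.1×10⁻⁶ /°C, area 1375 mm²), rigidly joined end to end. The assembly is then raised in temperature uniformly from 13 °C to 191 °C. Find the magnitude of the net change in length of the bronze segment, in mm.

|ΔL| ≈ 0.0333 mm

With the walls removed the bar would change length by δ_free = Σ αᵢΔT Lᵢ = 16.2×10⁻⁶×178×625 + 18.1×10⁻⁶×178×575 = 3.655 mm.
The walls prevent any net length change, so an axial force P (same in every segment) develops. Compatibility: P · Σ Lᵢ/(AᵢEᵢ) = δ_free.
The series flexibility is Σ Lᵢ/(AᵢEᵢ) = 625/(875×193×10³) + 575/(1375×114×10³) = 7.369×10⁻⁶ mm/N.
Hence P = δ_free / Σ(L/AE) = 3.655/7.369×10⁻⁶ = 496 kN (compressive).
For the bronze segment, free thermal change = 18.1×10⁻⁶×178×575 = 1.853 mm and elastic change from P = 496000×575/(1375×114×10³) = 1.819 mm; these oppose, so the net change is 0.0333 mm (segment lengthens).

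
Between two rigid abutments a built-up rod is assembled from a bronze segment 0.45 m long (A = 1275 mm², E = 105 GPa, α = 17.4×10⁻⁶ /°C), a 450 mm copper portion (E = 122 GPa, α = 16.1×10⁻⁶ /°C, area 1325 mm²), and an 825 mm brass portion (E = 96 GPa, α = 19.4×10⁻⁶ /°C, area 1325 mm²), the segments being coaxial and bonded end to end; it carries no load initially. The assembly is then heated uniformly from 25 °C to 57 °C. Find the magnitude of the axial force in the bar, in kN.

If the supports were absent, the total length change would be Σ αᵢΔT Lᵢ = 17.4×10⁻⁶×32×450 + 16.1×10⁻⁶×32×450 + 19.4×10⁻⁶×32×825 = 0.9946 mm.
The rigid supports impose zero overall length change; the single axial force P common to all segments must satisfy P Σ Lᵢ/(AᵢEᵢ) = δ_free.
Σ Lᵢ/(AᵢEᵢ) = 450/(1275×105×10³) + 450/(1325×122×10³) + 825/(1325×96×10³) = 1.263×10⁻⁵ mm/N.
Hence P = δ_free / Σ(L/AE) = 0.9946/1.263×10⁻⁵ = 78.74 kN (compressive).

P ≈ 78.7 kN (compressive)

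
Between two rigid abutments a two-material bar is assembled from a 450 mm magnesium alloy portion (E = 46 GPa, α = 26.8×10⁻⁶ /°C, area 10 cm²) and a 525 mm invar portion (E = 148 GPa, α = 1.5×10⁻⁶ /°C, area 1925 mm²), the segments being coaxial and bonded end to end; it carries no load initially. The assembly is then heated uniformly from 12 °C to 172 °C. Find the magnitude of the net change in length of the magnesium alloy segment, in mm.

|ΔL| ≈ 0.2 mm

If the supports were absent, the total length change would be Σ αᵢΔT Lᵢ = 26.8×10⁻⁶×160×450 + 1.5×10⁻⁶×160×525 = 2.056 mm.
Since the ends are fixed, an axial force P builds up, equal in every segment, with P · Σ Lᵢ/(AᵢEᵢ) = δ_free.
The series flexibility is Σ Lᵢ/(AᵢEᵢ) = 450/(1000×46×10³) + 525/(1925×148×10³) = 1.163×10⁻⁵ mm/N.
Hence P = δ_free / Σ(L/AE) = 2.056/1.163×10⁻⁵ = 176.8 kN (compressive).
For the magnesium alloy segment, free thermal change = 26.8×10⁻⁶×160×450 = 1.93 mm and elastic change from P = 176800×450/(1000×46×10³) = 1.73 mm; these oppose, so the net change is 0.2 mm (segment lengthens).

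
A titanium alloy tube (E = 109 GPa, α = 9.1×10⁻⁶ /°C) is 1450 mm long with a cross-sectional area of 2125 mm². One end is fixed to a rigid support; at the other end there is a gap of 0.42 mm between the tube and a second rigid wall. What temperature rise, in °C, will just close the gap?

Contact occurs when the free expansion equals the gap: αΔT L = 0.42 mm.
So ΔT = g/(αL) = 0.42/(9.1×10⁻⁶ × 1450) = 31.83 °C.

ΔT ≈ 31.8 °C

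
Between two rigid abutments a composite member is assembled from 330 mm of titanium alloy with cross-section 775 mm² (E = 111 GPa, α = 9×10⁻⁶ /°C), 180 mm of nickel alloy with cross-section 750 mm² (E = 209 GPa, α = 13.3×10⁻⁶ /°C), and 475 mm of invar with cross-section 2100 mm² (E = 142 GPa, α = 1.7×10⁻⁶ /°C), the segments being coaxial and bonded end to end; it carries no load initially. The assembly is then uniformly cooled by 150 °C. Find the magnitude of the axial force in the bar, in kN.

Free thermal contraction of the whole bar: Σ αᵢΔT Lᵢ = 9×10⁻⁶×150×330 + 13.3×10⁻⁶×150×180 + 1.7×10⁻⁶×150×475 = 0.9257 mm.
Since the ends are fixed, an axial force P builds up, equal in every segment, with P · Σ Lᵢ/(AᵢEᵢ) = δ_free.
Σ Lᵢ/(AᵢEᵢ) = 330/(775×111×10³) + 180/(750×209×10³) + 475/(2100×142×10³) = 6.577×10⁻⁶ mm/N.
So P = 0.9257 / 6.577×10⁻⁶ = 140.7 kN, tensile.

P ≈ 141 kN (tensile)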